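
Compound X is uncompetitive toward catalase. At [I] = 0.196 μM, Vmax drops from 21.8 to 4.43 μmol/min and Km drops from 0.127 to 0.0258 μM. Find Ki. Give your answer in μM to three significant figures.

0.0500 μM

Uncompetitive: Vmax,app = Vmax/α (and Km,app = Km/α) with α = 1 + [I]/Ki.
α = Vmax/Vmax,app = 21.8/4.43 = 4.921.
Since α = 1 + [I]/Ki, [I]/Ki = 4.921 − 1 = 3.921 and Ki = 0.196/3.921 = 0.0500 μM.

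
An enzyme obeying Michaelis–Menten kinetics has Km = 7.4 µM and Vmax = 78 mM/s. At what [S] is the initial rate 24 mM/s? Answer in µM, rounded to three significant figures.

Rearranging v = Vmax[S]/(Km+[S]) gives [S] = Km·v/(Vmax − v).
[S] = 7.4 × 24 / (78 − 24) = 177.6/54.00 = 3.29 µM.

3.29 µM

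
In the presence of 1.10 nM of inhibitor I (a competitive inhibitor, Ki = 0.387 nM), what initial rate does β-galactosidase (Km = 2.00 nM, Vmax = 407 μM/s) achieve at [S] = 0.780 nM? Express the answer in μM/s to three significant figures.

α = 1 + [I]/Ki = 1 + 1.10/0.387 = 3.842.
For a competitive inhibitor, Vmax is unchanged and the apparent Km becomes α·Km: Km,app = 7.68 nM, Vmax,app = 407 μM/s.
v = Vmax,app·[S]/(Km,app + [S]) = 407 × 0.780/(7.68 + 0.780) = 37.5 μM/s.

37.5 μM/s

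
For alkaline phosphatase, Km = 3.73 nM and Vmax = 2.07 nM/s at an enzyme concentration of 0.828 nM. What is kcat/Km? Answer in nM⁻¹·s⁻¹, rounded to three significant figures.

0.670 nM⁻¹·s⁻¹

kcat = Vmax/[E]total = 2.07/0.828 = 2.50 s⁻¹.
kcat/Km = 2.50/3.73 = 0.670 nM⁻¹·s⁻¹.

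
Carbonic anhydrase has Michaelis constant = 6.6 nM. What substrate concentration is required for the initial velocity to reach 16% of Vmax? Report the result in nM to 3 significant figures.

1.26 nM

v/Vmax = [S]/(Km+[S]) = 0.16, so [S] = Km·0.16/(1 − 0.16) = 6.6 × 0.1905.
[S] = 1.26 nM.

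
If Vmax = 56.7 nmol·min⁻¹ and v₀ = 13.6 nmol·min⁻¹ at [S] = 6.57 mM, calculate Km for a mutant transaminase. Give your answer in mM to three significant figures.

From v = Vmax[S]/(Km+[S]), Km = [S](Vmax − v)/v.
Km = 6.57 × (56.7 − 13.6) / 13.6 = 283.2/13.6 = 20.8 mM.

20.8 mM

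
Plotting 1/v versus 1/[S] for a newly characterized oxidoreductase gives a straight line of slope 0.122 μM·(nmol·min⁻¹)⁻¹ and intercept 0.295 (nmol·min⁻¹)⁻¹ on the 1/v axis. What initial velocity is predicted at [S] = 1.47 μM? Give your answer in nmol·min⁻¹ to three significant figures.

2.65 nmol·min⁻¹

The y-intercept is 1/Vmax, so Vmax = 1/0.295 = 3.39 nmol·min⁻¹.
The slope is Km/Vmax, so Km = 0.122 × 3.39 = 0.414 μM.
Then v = 3.39 × 1.47/(0.414 + 1.47) = 2.65 nmol·min⁻¹.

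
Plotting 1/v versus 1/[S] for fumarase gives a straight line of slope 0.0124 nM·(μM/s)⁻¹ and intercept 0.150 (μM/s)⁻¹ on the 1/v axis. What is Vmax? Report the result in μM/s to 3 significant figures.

The y-intercept of a Lineweaver–Burk plot equals 1/Vmax, so Vmax = 1/0.150 = 6.67 μM/s.

6.67 μM/s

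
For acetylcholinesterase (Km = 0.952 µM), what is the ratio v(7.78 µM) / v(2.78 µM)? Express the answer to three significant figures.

1.20

Since Vmax cancels, v₂/v₁ = [S]₂(Km+[S]₁) / [S]₁(Km+[S]₂).
= 7.78×(0.952+2.78) / (2.78×(0.952+7.78)) = 29.03/24.27 = 1.20.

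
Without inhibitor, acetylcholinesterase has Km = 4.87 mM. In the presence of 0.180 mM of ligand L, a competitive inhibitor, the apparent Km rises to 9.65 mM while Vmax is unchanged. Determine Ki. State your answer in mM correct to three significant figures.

0.183 mM

Competitive: Km,app = α·Km with α = 1 + [I]/Ki.
α = Km,app/Km = 9.65/4.87 = 1.982.
Ki = [I]/(α − 1) = 0.180/0.9815 = 0.183 mM.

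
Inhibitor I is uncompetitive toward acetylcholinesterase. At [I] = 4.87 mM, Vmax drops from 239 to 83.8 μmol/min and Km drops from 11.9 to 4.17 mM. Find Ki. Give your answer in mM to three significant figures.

Uncompetitive: Vmax,app = Vmax/α (and Km,app = Km/α) with α = 1 + [I]/Ki.
α = Vmax/Vmax,app = 239/83.8 = 2.852.
Ki = [I]/(α − 1) = 4.87/1.852 = 2.63 mM.

2.63 mM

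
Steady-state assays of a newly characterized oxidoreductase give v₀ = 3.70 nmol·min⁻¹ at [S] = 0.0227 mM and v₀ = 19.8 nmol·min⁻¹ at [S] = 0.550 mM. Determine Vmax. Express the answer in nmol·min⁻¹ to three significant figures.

24.4 nmol·min⁻¹

In reciprocal form, 1/v = (Km/Vmax)·(1/[S]) + 1/Vmax. The two points give (1/[S], 1/v) = (44.05, 0.2703) and (1.818, 0.05051).
Slope = (0.2703 − 0.05051)/(44.05 − 1.818) = 0.005203; intercept = 0.2703 − 0.005203×44.05 = 0.04104.
Vmax = 1/intercept = 24.4 nmol·min⁻¹; Km = slope × Vmax = 0.005203 × 24.4 = 0.127 mM.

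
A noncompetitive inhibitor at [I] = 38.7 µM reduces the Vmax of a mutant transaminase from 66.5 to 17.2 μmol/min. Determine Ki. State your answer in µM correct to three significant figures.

13.5 µM

Noncompetitive: Vmax,app = Vmax/α with α = 1 + [I]/Ki.
α = Vmax/Vmax,app = 66.5/17.2 = 3.866.
Ki = [I]/(α − 1) = 38.7/2.866 = 13.5 µM.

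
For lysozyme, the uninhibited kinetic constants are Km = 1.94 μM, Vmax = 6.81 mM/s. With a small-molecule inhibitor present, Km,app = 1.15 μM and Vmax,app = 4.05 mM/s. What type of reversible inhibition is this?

uncompetitive

Both Km and Vmax decrease by the same factor (~1.68-fold) — characteristic of uncompetitive inhibition.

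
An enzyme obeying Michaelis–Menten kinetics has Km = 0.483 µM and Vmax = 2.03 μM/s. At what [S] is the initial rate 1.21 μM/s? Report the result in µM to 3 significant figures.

The required fractional saturation is v/Vmax = 1.21/2.03 = 0.5961.
Then [S]/(Km+[S]) = 0.5961 ⇒ [S] = 0.483 × 0.5961/(1 − 0.5961) = 0.713 µM.

0.713 µM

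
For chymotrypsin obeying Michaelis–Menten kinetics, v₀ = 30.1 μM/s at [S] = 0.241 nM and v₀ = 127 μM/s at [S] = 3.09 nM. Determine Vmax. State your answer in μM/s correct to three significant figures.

From v = Vmax[S]/(Km+[S]), each point gives Vmax = v(Km+[S])/[S].
Equating: 30.1(Km+0.241)/0.241 = 127(Km+3.09)/3.09.
124.9·Km + 30.1 = 41.10·Km + 127, so (124.9 − 41.10)·Km = 127 − 30.1.
Km = 96.90/83.80 = 1.16 nM; then Vmax = 30.1(1.16+0.241)/0.241 = 175 μM/s.

175 μM/s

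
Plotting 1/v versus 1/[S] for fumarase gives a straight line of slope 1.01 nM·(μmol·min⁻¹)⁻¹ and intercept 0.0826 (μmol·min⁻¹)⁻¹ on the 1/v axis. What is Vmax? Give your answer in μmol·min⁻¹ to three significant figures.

The y-intercept of a Lineweaver–Burk plot equals 1/Vmax, so Vmax = 1/0.0826 = 12.1 μmol·min⁻¹.

12.1 μmol·min⁻¹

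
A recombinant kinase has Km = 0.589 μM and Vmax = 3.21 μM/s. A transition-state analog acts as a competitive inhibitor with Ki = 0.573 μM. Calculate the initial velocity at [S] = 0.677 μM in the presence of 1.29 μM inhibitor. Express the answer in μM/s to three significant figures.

α = 1 + [I]/Ki = 1 + 1.29/0.573 = 3.251.
For a competitive inhibitor, Vmax is unchanged and the apparent Km becomes α·Km: Km,app = 1.92 μM, Vmax,app = 3.21 μM/s.
v = Vmax,app·[S]/(Km,app + [S]) = 3.21 × 0.677/(1.92 + 0.677) = 0.838 μM/s.

0.838 μM/s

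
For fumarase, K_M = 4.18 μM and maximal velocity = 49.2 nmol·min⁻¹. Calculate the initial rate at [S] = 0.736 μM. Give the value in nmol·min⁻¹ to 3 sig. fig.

7.37 nmol·min⁻¹

v = Vmax·[S]/(Km + [S]) = 49.2 × 0.736 / (4.18 + 0.736)
  = 36.21 / 4.916 = 7.37 nmol·min⁻¹.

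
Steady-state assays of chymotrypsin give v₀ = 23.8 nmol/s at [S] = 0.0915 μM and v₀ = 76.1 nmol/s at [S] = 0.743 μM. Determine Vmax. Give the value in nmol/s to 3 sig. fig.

In reciprocal form, 1/v = (Km/Vmax)·(1/[S]) + 1/Vmax. The two points give (1/[S], 1/v) = (10.93, 0.04202) and (1.346, 0.01314).
Slope = (0.04202 − 0.01314)/(10.93 − 1.346) = 0.003013; intercept = 0.04202 − 0.003013×10.93 = 0.009085.
Vmax = 1/intercept = 110 nmol/s; Km = slope × Vmax = 0.003013 × 110 = 0.332 μM.

110 nmol/s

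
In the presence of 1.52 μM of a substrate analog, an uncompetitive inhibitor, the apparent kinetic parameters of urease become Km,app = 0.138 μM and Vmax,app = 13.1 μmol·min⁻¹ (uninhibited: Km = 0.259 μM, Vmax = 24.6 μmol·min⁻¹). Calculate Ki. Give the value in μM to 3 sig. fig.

1.73 μM

Uncompetitive: Vmax,app = Vmax/α (and Km,app = Km/α) with α = 1 + [I]/Ki.
α = Vmax/Vmax,app = 24.6/13.1 = 1.878.
Since α = 1 + [I]/Ki, [I]/Ki = 1.878 − 1 = 0.8779 and Ki = 1.52/0.8779 = 1.73 μM.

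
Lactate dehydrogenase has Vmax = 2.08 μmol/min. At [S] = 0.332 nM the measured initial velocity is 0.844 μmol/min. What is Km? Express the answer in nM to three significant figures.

v/Vmax = 0.844/2.08 = 0.4058 = [S]/(Km+[S]).
So Km + [S] = [S]/0.4058 = 0.8182 nM, giving Km = 0.8182 − 0.332 = 0.486 nM.

0.486 nM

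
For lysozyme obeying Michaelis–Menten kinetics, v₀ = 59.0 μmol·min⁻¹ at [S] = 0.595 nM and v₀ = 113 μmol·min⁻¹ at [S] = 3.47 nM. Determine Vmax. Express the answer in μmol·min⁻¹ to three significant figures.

139 μmol·min⁻¹

From v = Vmax[S]/(Km+[S]), each point gives Vmax = v(Km+[S])/[S].
Equating: 59.0(Km+0.595)/0.595 = 113(Km+3.47)/3.47.
99.16·Km + 59.0 = 32.56·Km + 113, so (99.16 − 32.56)·Km = 113 − 59.0.
Km = 54.00/66.59 = 0.811 nM; then Vmax = 59.0(0.811+0.595)/0.595 = 139 μmol·min⁻¹.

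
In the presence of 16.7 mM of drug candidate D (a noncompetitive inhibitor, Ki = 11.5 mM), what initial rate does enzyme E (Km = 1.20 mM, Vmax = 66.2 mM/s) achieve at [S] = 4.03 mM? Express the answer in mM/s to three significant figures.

20.8 mM/s

With α = 1 + [I]/Ki = 1 + 16.7/11.5 = 2.452, the noncompetitive rate law is v = (Vmax/α)·[S] / (Km + [S]).
v = (66.2/2.452)×4.03 / (1.20 + 4.03) = 108.8/5.230 = 20.8 mM/s.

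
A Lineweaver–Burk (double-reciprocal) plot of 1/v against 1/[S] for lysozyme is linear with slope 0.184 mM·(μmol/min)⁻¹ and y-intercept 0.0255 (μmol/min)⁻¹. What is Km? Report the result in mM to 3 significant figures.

y-intercept = 1/Vmax ⇒ Vmax = 39.2 μmol/min; slope = Km/Vmax ⇒ Km = slope × Vmax.
Km = 0.184 × 39.2 = 7.22 mM.

7.22 mM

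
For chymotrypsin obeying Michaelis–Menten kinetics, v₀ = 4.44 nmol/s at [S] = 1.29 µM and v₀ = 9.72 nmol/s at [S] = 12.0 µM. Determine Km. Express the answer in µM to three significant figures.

2.01 µM

From v = Vmax[S]/(Km+[S]), each point gives Vmax = v(Km+[S])/[S].
Equating: 4.44(Km+1.29)/1.29 = 9.72(Km+12.0)/12.0.
3.442·Km + 4.44 = 0.8100·Km + 9.72, so (3.442 − 0.8100)·Km = 9.72 − 4.44.
Km = 5.280/2.632 = 2.01 µM; then Vmax = 4.44(2.01+1.29)/1.29 = 11.3 nmol/s.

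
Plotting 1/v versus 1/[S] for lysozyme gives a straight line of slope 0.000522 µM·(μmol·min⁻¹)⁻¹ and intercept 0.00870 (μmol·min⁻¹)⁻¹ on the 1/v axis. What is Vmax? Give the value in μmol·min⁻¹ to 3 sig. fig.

115 μmol·min⁻¹

The y-intercept of a Lineweaver–Burk plot equals 1/Vmax, so Vmax = 1/0.00870 = 115 μmol·min⁻¹.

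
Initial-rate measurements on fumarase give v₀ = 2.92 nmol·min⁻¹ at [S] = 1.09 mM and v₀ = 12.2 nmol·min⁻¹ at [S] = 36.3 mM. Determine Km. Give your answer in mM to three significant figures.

3.96 mM

From v = Vmax[S]/(Km+[S]), each point gives Vmax = v(Km+[S])/[S].
Equating: 2.92(Km+1.09)/1.09 = 12.2(Km+36.3)/36.3.
2.679·Km + 2.92 = 0.3361·Km + 12.2, so (2.679 − 0.3361)·Km = 12.2 − 2.92.
Km = 9.280/2.343 = 3.96 mM; then Vmax = 2.92(3.96+1.09)/1.09 = 13.5 nmol·min⁻¹.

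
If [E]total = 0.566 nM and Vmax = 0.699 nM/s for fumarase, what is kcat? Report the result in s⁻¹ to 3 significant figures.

kcat = Vmax/[E]total = 0.699 nM/s / 0.566 nM = 1.23 s⁻¹.

1.23 s⁻¹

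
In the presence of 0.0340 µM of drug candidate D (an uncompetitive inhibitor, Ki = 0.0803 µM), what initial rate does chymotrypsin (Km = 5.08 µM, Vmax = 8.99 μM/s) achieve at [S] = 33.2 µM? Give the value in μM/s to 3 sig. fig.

With α = 1 + [I]/Ki = 1 + 0.0340/0.0803 = 1.423, the uncompetitive rate law is v = (Vmax/α)·[S] / (Km/α + [S]).
v = (8.99/1.423)×33.2 / (5.08/1.423 + 33.2) = 209.7/36.77 = 5.70 μM/s.

5.70 μM/s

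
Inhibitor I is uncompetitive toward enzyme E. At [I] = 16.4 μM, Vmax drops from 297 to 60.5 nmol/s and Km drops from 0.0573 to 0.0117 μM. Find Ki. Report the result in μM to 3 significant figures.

4.20 μM

Uncompetitive: Vmax,app = Vmax/α (and Km,app = Km/α) with α = 1 + [I]/Ki.
α = Vmax/Vmax,app = 297/60.5 = 4.909.
Ki = [I]/(α − 1) = 16.4/3.909 = 4.20 μM.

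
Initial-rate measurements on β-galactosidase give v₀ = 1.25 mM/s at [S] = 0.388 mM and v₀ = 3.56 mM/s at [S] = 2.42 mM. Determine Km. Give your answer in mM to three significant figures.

1.32 mM

In reciprocal form, 1/v = (Km/Vmax)·(1/[S]) + 1/Vmax. The two points give (1/[S], 1/v) = (2.577, 0.8000) and (0.4132, 0.2809).
Slope = (0.8000 − 0.2809)/(2.577 − 0.4132) = 0.2399; intercept = 0.8000 − 0.2399×2.577 = 0.1818.
Vmax = 1/intercept = 5.50 mM/s; Km = slope × Vmax = 0.2399 × 5.50 = 1.32 mM.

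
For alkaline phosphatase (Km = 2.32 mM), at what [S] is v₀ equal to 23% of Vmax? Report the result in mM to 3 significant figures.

v/Vmax = [S]/(Km+[S]) = 0.23, so [S] = Km·0.23/(1 − 0.23) = 2.32 × 0.2987.
[S] = 0.693 mM.

0.693 mM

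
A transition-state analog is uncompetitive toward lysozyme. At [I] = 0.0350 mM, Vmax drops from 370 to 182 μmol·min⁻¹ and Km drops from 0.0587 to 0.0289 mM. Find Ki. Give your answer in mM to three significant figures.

0.0339 mM

Uncompetitive: Vmax,app = Vmax/α (and Km,app = Km/α) with α = 1 + [I]/Ki.
α = Vmax/Vmax,app = 370/182 = 2.033.
Since α = 1 + [I]/Ki, [I]/Ki = 2.033 − 1 = 1.033 and Ki = 0.0350/1.033 = 0.0339 mM.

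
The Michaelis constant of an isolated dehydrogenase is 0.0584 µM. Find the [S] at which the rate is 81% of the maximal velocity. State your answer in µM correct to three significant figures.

v/Vmax = [S]/(Km+[S]) = 0.81, so [S] = Km·0.81/(1 − 0.81) = 0.0584 × 4.263.
[S] = 0.249 µM.

0.249 µM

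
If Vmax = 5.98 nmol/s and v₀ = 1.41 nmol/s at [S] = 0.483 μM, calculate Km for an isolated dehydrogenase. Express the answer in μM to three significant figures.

1.57 μM

From v = Vmax[S]/(Km+[S]), Km = [S](Vmax − v)/v.
Km = 0.483 × (5.98 − 1.41) / 1.41 = 2.207/1.41 = 1.57 μM.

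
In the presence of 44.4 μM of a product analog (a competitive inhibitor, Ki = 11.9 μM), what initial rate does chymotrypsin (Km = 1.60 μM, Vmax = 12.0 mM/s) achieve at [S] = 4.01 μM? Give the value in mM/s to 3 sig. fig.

α = 1 + [I]/Ki = 1 + 44.4/11.9 = 4.731.
For a competitive inhibitor, Vmax is unchanged and the apparent Km becomes α·Km: Km,app = 7.57 μM, Vmax,app = 12.0 mM/s.
v = Vmax,app·[S]/(Km,app + [S]) = 12.0 × 4.01/(7.57 + 4.01) = 4.16 mM/s.

4.16 mM/s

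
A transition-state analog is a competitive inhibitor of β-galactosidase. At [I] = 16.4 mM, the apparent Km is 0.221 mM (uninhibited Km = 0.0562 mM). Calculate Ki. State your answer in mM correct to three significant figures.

Competitive: Km,app = α·Km with α = 1 + [I]/Ki.
α = Km,app/Km = 0.221/0.0562 = 3.932.
Ki = [I]/(α − 1) = 16.4/2.932 = 5.59 mM.

5.59 mM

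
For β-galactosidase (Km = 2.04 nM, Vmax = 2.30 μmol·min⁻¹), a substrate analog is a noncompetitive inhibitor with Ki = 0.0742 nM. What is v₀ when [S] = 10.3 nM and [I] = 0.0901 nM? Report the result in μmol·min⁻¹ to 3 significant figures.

0.867 μmol·min⁻¹

With α = 1 + [I]/Ki = 1 + 0.0901/0.0742 = 2.214, the noncompetitive rate law is v = (Vmax/α)·[S] / (Km + [S]).
v = (2.30/2.214)×10.3 / (2.04 + 10.3) = 10.70/12.34 = 0.867 μmol·min⁻¹.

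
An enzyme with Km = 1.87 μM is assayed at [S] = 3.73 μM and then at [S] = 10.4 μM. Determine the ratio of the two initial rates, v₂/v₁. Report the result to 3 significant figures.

1.27

Since Vmax cancels, v₂/v₁ = [S]₂(Km+[S]₁) / [S]₁(Km+[S]₂).
= 10.4×(1.87+3.73) / (3.73×(1.87+10.4)) = 58.24/45.77 = 1.27.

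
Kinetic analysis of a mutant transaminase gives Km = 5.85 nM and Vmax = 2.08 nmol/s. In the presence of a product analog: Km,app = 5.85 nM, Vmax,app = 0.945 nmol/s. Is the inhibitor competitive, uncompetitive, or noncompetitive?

noncompetitive

Vmax decreases (2.08 → 0.945 nmol/s) while Km is unchanged — pure noncompetitive inhibition.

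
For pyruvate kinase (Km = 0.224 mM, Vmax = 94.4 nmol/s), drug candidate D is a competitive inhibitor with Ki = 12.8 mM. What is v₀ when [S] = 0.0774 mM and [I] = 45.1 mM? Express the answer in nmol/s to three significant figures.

α = 1 + [I]/Ki = 1 + 45.1/12.8 = 4.523.
For a competitive inhibitor, Vmax is unchanged and the apparent Km becomes α·Km: Km,app = 1.01 mM, Vmax,app = 94.4 nmol/s.
v = Vmax,app·[S]/(Km,app + [S]) = 94.4 × 0.0774/(1.01 + 0.0774) = 6.70 nmol/s.

6.70 nmol/s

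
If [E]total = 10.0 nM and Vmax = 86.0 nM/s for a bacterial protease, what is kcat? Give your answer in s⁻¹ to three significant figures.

8.60 s⁻¹

kcat = Vmax/[E]total = 86.0 nM/s / 10.0 nM = 8.60 s⁻¹.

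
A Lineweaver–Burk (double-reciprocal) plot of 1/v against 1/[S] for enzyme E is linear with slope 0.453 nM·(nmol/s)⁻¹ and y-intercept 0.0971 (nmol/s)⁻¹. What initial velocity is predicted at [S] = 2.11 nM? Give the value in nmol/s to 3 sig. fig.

3.21 nmol/s

The y-intercept is 1/Vmax, so Vmax = 1/0.0971 = 10.3 nmol/s.
The slope is Km/Vmax, so Km = 0.453 × 10.3 = 4.67 nM.
Then v = 10.3 × 2.11/(4.67 + 2.11) = 3.21 nmol/s.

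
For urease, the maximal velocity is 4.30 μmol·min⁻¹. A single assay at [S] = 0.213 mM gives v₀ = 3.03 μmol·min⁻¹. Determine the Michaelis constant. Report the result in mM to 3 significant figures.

From v = Vmax[S]/(Km+[S]), Km = [S](Vmax − v)/v.
Km = 0.213 × (4.30 − 3.03) / 3.03 = 0.2705/3.03 = 0.0893 mM.

0.0893 mM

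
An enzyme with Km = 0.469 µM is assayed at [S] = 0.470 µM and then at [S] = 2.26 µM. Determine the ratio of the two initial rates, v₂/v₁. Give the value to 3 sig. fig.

The fractional saturations are [S]/(Km+[S]) = 0.470/0.9390 = 0.5005 and 2.26/2.729 = 0.8281.
v₂/v₁ is just their ratio: 0.8281/0.5005 = 1.65.

1.65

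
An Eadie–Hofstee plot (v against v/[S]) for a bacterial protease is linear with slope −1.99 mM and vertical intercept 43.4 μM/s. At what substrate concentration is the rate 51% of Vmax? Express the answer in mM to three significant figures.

2.07 mM

The Eadie–Hofstee slope gives Km = 1.99 mM (slope = −Km).
v/Vmax = [S]/(Km+[S]) = 0.51 ⇒ [S] = Km·0.51/(1−0.51) = 1.99 × 1.041 = 2.07 mM.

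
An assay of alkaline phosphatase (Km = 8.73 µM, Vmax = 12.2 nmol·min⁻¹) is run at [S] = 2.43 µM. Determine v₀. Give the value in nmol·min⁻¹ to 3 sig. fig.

v = Vmax·[S]/(Km + [S]) = 12.2 × 2.43 / (8.73 + 2.43)
  = 29.65 / 11.16 = 2.66 nmol·min⁻¹.

2.66 nmol·min⁻¹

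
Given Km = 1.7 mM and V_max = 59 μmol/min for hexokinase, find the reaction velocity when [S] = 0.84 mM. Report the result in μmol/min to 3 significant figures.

19.5 μmol/min

[S]/(Km+[S]) = 0.84/2.540 = 0.3307, the fractional saturation.
v = 0.3307 × Vmax = 0.3307 × 59 = 19.5 μmol/min.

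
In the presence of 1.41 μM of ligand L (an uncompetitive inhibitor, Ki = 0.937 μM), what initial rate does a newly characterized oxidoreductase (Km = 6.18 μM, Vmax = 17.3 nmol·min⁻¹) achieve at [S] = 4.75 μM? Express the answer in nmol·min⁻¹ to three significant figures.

4.55 nmol·min⁻¹

With α = 1 + [I]/Ki = 1 + 1.41/0.937 = 2.505, the uncompetitive rate law is v = (Vmax/α)·[S] / (Km/α + [S]).
v = (17.3/2.505)×4.75 / (6.18/2.505 + 4.75) = 32.81/7.217 = 4.55 nmol·min⁻¹.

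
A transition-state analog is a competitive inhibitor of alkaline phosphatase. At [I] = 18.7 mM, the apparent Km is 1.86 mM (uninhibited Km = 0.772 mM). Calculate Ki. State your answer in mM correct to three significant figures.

Competitive: Km,app = α·Km with α = 1 + [I]/Ki.
α = Km,app/Km = 1.86/0.772 = 2.409.
Since α = 1 + [I]/Ki, [I]/Ki = 2.409 − 1 = 1.409 and Ki = 18.7/1.409 = 13.3 mM.

13.3 mM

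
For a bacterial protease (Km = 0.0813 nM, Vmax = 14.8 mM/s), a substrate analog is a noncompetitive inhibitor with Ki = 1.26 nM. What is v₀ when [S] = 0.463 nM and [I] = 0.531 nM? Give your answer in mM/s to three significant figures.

α = 1 + [I]/Ki = 1 + 0.531/1.26 = 1.421.
For a noncompetitive inhibitor, Vmax is reduced to Vmax/α while Km is unchanged: Km,app = 0.0813 nM, Vmax,app = 10.4 mM/s.
v = Vmax,app·[S]/(Km,app + [S]) = 10.4 × 0.463/(0.0813 + 0.463) = 8.86 mM/s.

8.86 mM/s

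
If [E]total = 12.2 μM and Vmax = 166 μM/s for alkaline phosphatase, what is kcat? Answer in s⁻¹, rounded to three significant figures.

kcat = Vmax/[E]total = 166 μM/s / 12.2 μM = 13.6 s⁻¹.

13.6 s⁻¹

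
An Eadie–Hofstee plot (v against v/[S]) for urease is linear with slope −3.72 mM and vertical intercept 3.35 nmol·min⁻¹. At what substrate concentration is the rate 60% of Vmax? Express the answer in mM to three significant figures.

5.58 mM

The Eadie–Hofstee slope gives Km = 3.72 mM (slope = −Km).
v/Vmax = [S]/(Km+[S]) = 0.6 ⇒ [S] = Km·0.6/(1−0.6) = 3.72 × 1.500 = 5.58 mM.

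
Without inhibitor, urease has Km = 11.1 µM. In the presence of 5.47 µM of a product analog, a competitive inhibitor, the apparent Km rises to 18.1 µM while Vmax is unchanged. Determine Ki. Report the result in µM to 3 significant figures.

Competitive: Km,app = α·Km with α = 1 + [I]/Ki.
α = Km,app/Km = 18.1/11.1 = 1.631.
Ki = [I]/(α − 1) = 5.47/0.6306 = 8.67 µM.

8.67 µM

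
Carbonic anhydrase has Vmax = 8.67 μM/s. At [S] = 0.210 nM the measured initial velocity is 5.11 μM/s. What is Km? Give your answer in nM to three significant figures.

From v = Vmax[S]/(Km+[S]), Km = [S](Vmax − v)/v.
Km = 0.210 × (8.67 − 5.11) / 5.11 = 0.7476/5.11 = 0.146 nM.

0.146 nM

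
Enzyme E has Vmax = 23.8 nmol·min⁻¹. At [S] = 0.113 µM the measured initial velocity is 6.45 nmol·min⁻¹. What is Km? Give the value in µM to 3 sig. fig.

v/Vmax = 6.45/23.8 = 0.2710 = [S]/(Km+[S]).
So Km + [S] = [S]/0.2710 = 0.4170 µM, giving Km = 0.4170 − 0.113 = 0.304 µM.

0.304 µM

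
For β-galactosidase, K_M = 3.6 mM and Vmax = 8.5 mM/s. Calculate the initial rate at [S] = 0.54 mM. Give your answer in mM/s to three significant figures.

1.11 mM/s

[S]/(Km+[S]) = 0.54/4.140 = 0.1304, the fractional saturation.
v = 0.1304 × Vmax = 0.1304 × 8.5 = 1.11 mM/s.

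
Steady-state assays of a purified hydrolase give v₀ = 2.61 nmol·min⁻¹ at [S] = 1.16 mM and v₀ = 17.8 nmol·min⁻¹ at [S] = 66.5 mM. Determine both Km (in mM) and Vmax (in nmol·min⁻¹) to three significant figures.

From v = Vmax[S]/(Km+[S]), each point gives Vmax = v(Km+[S])/[S].
Equating: 2.61(Km+1.16)/1.16 = 17.8(Km+66.5)/66.5.
2.250·Km + 2.61 = 0.2677·Km + 17.8, so (2.250 − 0.2677)·Km = 17.8 − 2.61.
Km = 15.19/1.982 = 7.66 mM; then Vmax = 2.61(7.66+1.16)/1.16 = 19.9 nmol·min⁻¹.

Km = 7.66 mM; Vmax = 19.9 nmol·min⁻¹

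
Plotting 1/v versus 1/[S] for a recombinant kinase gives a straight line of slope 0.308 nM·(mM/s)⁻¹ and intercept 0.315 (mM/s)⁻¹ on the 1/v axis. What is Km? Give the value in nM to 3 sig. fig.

0.978 nM

y-intercept = 1/Vmax ⇒ Vmax = 3.17 mM/s; slope = Km/Vmax ⇒ Km = slope × Vmax.
Km = 0.308 × 3.17 = 0.978 nM.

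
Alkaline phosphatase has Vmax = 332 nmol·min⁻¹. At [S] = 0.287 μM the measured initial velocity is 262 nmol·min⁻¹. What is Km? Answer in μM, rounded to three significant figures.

0.0767 μM

From v = Vmax[S]/(Km+[S]), Km = [S](Vmax − v)/v.
Km = 0.287 × (332 − 262) / 262 = 20.09/262 = 0.0767 μM.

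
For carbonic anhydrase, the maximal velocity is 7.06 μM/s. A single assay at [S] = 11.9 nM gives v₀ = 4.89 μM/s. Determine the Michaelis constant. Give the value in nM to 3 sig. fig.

5.28 nM

v/Vmax = 4.89/7.06 = 0.6926 = [S]/(Km+[S]).
So Km + [S] = [S]/0.6926 = 17.18 nM, giving Km = 17.18 − 11.9 = 5.28 nM.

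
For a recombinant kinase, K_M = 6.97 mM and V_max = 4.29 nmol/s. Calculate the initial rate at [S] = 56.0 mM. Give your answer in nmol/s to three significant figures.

3.82 nmol/s

v = Vmax·[S]/(Km + [S]) = 4.29 × 56.0 / (6.97 + 56.0)
  = 240.2 / 62.97 = 3.82 nmol/s.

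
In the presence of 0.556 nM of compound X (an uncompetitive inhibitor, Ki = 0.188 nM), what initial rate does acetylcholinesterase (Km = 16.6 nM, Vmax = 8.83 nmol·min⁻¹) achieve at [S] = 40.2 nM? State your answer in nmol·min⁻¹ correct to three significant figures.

2.02 nmol·min⁻¹

α = 1 + [I]/Ki = 1 + 0.556/0.188 = 3.957.
For an uncompetitive inhibitor, both parameters are divided by α, giving Vmax/α and Km/α: Km,app = 4.19 nM, Vmax,app = 2.23 nmol·min⁻¹.
v = Vmax,app·[S]/(Km,app + [S]) = 2.23 × 40.2/(4.19 + 40.2) = 2.02 nmol·min⁻¹.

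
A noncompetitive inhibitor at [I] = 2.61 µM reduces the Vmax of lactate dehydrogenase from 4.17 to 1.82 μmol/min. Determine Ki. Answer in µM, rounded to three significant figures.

Noncompetitive: Vmax,app = Vmax/α with α = 1 + [I]/Ki.
α = Vmax/Vmax,app = 4.17/1.82 = 2.291.
Ki = [I]/(α − 1) = 2.61/1.291 = 2.02 µM.

2.02 µM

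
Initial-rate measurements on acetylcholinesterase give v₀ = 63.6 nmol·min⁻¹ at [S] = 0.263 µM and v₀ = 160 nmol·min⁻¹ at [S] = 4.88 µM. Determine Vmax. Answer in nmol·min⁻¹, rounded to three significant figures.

175 nmol·min⁻¹

In reciprocal form, 1/v = (Km/Vmax)·(1/[S]) + 1/Vmax. The two points give (1/[S], 1/v) = (3.802, 0.01572) and (0.2049, 0.006250).
Slope = (0.01572 − 0.006250)/(3.802 − 0.2049) = 0.002633; intercept = 0.01572 − 0.002633×3.802 = 0.005710.
Vmax = 1/intercept = 175 nmol·min⁻¹; Km = slope × Vmax = 0.002633 × 175 = 0.461 µM.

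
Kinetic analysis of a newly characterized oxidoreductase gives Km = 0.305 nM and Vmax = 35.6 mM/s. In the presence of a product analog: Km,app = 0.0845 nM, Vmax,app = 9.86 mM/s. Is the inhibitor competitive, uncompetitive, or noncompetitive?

uncompetitive

Both Km and Vmax decrease by the same factor (~3.61-fold) — characteristic of uncompetitive inhibition.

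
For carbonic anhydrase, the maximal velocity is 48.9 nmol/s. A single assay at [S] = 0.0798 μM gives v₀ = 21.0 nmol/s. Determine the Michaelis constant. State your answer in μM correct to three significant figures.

From v = Vmax[S]/(Km+[S]), Km = [S](Vmax − v)/v.
Km = 0.0798 × (48.9 − 21.0) / 21.0 = 2.226/21.0 = 0.106 μM.

0.106 μM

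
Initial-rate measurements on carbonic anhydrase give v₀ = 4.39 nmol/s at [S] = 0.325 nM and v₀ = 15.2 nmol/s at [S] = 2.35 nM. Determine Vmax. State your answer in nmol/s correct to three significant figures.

25.1 nmol/s

In reciprocal form, 1/v = (Km/Vmax)·(1/[S]) + 1/Vmax. The two points give (1/[S], 1/v) = (3.077, 0.2278) and (0.4255, 0.06579).
Slope = (0.2278 − 0.06579)/(3.077 − 0.4255) = 0.06110; intercept = 0.2278 − 0.06110×3.077 = 0.03979.
Vmax = 1/intercept = 25.1 nmol/s; Km = slope × Vmax = 0.06110 × 25.1 = 1.54 nM.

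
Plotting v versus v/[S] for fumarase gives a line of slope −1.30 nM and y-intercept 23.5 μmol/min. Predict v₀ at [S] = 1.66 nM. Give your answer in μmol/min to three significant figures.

In the Eadie–Hofstee form v = Vmax − Km·(v/[S]), the slope is −Km and the intercept is Vmax, so Km = 1.30 nM and Vmax = 23.5 μmol/min.
v = 23.5 × 1.66/(1.30 + 1.66) = 13.2 μmol/min.

13.2 μmol/min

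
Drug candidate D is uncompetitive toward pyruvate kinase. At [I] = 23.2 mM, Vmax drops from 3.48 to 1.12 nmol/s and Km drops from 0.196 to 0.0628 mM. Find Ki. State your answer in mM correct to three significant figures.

11.0 mM

Uncompetitive: Vmax,app = Vmax/α (and Km,app = Km/α) with α = 1 + [I]/Ki.
α = Vmax/Vmax,app = 3.48/1.12 = 3.107.
Ki = [I]/(α − 1) = 23.2/2.107 = 11.0 mM.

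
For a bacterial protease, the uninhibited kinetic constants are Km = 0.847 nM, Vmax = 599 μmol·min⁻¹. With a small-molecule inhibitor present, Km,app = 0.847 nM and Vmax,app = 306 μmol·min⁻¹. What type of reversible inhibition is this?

noncompetitive

Vmax decreases (599 → 306 μmol·min⁻¹) while Km is unchanged — pure noncompetitive inhibition.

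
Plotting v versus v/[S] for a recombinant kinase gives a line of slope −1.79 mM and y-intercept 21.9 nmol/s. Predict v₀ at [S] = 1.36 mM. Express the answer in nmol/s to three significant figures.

In the Eadie–Hofstee form v = Vmax − Km·(v/[S]), the slope is −Km and the intercept is Vmax, so Km = 1.79 mM and Vmax = 21.9 nmol/s.
v = 21.9 × 1.36/(1.79 + 1.36) = 9.46 nmol/s.

9.46 nmol/s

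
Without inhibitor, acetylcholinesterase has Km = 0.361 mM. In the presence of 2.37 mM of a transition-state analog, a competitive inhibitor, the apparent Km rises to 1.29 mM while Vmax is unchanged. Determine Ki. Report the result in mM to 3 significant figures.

Competitive: Km,app = α·Km with α = 1 + [I]/Ki.
α = Km,app/Km = 1.29/0.361 = 3.573.
Ki = [I]/(α − 1) = 2.37/2.573 = 0.921 mM.

0.921 mM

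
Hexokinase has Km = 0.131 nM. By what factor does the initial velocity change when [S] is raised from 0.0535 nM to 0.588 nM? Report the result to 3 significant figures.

Since Vmax cancels, v₂/v₁ = [S]₂(Km+[S]₁) / [S]₁(Km+[S]₂).
= 0.588×(0.131+0.0535) / (0.0535×(0.131+0.588)) = 0.1085/0.03847 = 2.82.

2.82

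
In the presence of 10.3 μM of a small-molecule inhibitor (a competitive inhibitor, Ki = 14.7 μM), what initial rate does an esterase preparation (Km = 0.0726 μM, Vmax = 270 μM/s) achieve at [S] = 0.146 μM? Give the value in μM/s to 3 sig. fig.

With α = 1 + [I]/Ki = 1 + 10.3/14.7 = 1.701, the competitive rate law is v = Vmax[S] / (αKm + [S]).
v = 270×0.146 / (1.701×0.0726 + 0.146) = 39.42/0.2695 = 146 μM/s.

146 μM/s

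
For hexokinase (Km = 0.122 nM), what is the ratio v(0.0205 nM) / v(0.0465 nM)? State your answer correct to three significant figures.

Since Vmax cancels, v₂/v₁ = [S]₂(Km+[S]₁) / [S]₁(Km+[S]₂).
= 0.0205×(0.122+0.0465) / (0.0465×(0.122+0.0205)) = 0.003454/0.006626 = 0.521.

0.521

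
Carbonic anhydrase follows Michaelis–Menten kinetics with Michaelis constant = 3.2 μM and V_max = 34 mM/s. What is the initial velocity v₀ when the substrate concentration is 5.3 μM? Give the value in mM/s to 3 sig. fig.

21.2 mM/s

v = Vmax·[S]/(Km + [S]) = 34 × 5.3 / (3.2 + 5.3)
  = 180.2 / 8.500 = 21.2 mM/s.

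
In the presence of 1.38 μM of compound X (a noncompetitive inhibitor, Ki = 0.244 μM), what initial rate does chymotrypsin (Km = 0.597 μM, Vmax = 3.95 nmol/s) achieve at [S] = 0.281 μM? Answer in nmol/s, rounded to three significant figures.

0.190 nmol/s

With α = 1 + [I]/Ki = 1 + 1.38/0.244 = 6.656, the noncompetitive rate law is v = (Vmax/α)·[S] / (Km + [S]).
v = (3.95/6.656)×0.281 / (0.597 + 0.281) = 0.1668/0.8780 = 0.190 nmol/s.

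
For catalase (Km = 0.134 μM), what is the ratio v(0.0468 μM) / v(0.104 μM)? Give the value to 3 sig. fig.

The fractional saturations are [S]/(Km+[S]) = 0.104/0.2380 = 0.4370 and 0.0468/0.1808 = 0.2588.
v₂/v₁ is just their ratio: 0.2588/0.4370 = 0.592.

0.592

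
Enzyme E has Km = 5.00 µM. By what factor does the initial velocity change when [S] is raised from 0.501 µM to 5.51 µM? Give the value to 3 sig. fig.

Since Vmax cancels, v₂/v₁ = [S]₂(Km+[S]₁) / [S]₁(Km+[S]₂).
= 5.51×(5.00+0.501) / (0.501×(5.00+5.51)) = 30.31/5.266 = 5.76.

5.76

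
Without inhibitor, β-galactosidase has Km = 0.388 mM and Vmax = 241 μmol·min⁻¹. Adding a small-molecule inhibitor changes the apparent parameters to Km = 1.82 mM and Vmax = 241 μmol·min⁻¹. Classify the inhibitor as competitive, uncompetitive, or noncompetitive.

Km increases (0.388 → 1.82 mM) while Vmax is unchanged — the hallmark of competitive inhibition.

competitive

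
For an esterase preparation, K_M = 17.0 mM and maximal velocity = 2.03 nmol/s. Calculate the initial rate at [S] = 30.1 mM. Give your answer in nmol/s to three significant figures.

[S]/(Km+[S]) = 30.1/47.10 = 0.6391, the fractional saturation.
v = 0.6391 × Vmax = 0.6391 × 2.03 = 1.30 nmol/s.

1.30 nmol/s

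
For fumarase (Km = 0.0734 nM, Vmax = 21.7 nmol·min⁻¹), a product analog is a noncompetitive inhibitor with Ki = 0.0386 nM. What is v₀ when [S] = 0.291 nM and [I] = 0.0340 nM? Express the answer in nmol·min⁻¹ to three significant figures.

9.21 nmol·min⁻¹

With α = 1 + [I]/Ki = 1 + 0.0340/0.0386 = 1.881, the noncompetitive rate law is v = (Vmax/α)·[S] / (Km + [S]).
v = (21.7/1.881)×0.291 / (0.0734 + 0.291) = 3.357/0.3644 = 9.21 nmol·min⁻¹.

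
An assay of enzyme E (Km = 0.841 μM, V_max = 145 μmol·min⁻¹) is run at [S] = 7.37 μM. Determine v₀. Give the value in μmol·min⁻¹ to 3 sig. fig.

v = Vmax·[S]/(Km + [S]) = 145 × 7.37 / (0.841 + 7.37)
  = 1069 / 8.211 = 130 μmol·min⁻¹.

130 μmol·min⁻¹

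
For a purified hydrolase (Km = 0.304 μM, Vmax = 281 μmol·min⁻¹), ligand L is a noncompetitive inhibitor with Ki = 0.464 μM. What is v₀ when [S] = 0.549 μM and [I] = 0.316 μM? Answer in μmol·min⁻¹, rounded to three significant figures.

α = 1 + [I]/Ki = 1 + 0.316/0.464 = 1.681.
For a noncompetitive inhibitor, Vmax is reduced to Vmax/α while Km is unchanged: Km,app = 0.304 μM, Vmax,app = 167 μmol·min⁻¹.
v = Vmax,app·[S]/(Km,app + [S]) = 167 × 0.549/(0.304 + 0.549) = 108 μmol·min⁻¹.

108 μmol·min⁻¹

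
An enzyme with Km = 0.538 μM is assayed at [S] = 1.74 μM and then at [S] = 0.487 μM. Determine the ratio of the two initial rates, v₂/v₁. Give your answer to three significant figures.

Since Vmax cancels, v₂/v₁ = [S]₂(Km+[S]₁) / [S]₁(Km+[S]₂).
= 0.487×(0.538+1.74) / (1.74×(0.538+0.487)) = 1.109/1.783 = 0.622.

0.622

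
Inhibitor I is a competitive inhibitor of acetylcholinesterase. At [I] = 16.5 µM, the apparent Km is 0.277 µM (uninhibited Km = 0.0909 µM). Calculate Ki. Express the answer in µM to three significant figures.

8.06 µM

Competitive: Km,app = α·Km with α = 1 + [I]/Ki.
α = Km,app/Km = 0.277/0.0909 = 3.047.
Since α = 1 + [I]/Ki, [I]/Ki = 3.047 − 1 = 2.047 and Ki = 16.5/2.047 = 8.06 µM.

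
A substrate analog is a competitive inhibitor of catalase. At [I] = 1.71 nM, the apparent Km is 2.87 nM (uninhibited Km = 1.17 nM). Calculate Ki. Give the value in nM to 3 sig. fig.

1.18 nM

Competitive: Km,app = α·Km with α = 1 + [I]/Ki.
α = Km,app/Km = 2.87/1.17 = 2.453.
Since α = 1 + [I]/Ki, [I]/Ki = 2.453 − 1 = 1.453 and Ki = 1.71/1.453 = 1.18 nM.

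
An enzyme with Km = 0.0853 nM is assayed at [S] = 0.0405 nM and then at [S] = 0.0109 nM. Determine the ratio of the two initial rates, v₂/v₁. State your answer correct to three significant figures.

0.352

Since Vmax cancels, v₂/v₁ = [S]₂(Km+[S]₁) / [S]₁(Km+[S]₂).
= 0.0109×(0.0853+0.0405) / (0.0405×(0.0853+0.0109)) = 0.001371/0.003896 = 0.352.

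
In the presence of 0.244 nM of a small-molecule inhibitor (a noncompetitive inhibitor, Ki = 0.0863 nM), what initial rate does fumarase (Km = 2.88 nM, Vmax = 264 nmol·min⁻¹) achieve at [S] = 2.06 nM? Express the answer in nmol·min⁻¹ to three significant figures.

α = 1 + [I]/Ki = 1 + 0.244/0.0863 = 3.827.
For a noncompetitive inhibitor, Vmax is reduced to Vmax/α while Km is unchanged: Km,app = 2.88 nM, Vmax,app = 69.0 nmol·min⁻¹.
v = Vmax,app·[S]/(Km,app + [S]) = 69.0 × 2.06/(2.88 + 2.06) = 28.8 nmol·min⁻¹.

28.8 nmol·min⁻¹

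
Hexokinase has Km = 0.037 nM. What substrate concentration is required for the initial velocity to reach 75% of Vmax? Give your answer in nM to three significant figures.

0.111 nM

v/Vmax = [S]/(Km+[S]) = 0.75, so [S] = Km·0.75/(1 − 0.75) = 0.037 × 3.000.
[S] = 0.111 nM.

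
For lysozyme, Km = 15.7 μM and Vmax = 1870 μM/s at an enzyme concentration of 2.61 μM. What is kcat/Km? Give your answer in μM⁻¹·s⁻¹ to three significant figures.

45.6 μM⁻¹·s⁻¹

kcat = Vmax/[E]total = 1870/2.61 = 716 s⁻¹.
kcat/Km = 716/15.7 = 45.6 μM⁻¹·s⁻¹.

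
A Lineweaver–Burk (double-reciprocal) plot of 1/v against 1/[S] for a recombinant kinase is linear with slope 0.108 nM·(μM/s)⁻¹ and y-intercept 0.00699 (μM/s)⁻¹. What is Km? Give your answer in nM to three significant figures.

15.5 nM

y-intercept = 1/Vmax ⇒ Vmax = 143 μM/s; slope = Km/Vmax ⇒ Km = slope × Vmax.
Km = 0.108 × 143 = 15.5 nM.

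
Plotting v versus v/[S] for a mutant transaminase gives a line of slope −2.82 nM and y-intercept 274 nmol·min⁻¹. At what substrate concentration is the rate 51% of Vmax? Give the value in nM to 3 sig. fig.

2.94 nM

The Eadie–Hofstee slope gives Km = 2.82 nM (slope = −Km).
v/Vmax = [S]/(Km+[S]) = 0.51 ⇒ [S] = Km·0.51/(1−0.51) = 2.82 × 1.041 = 2.94 nM.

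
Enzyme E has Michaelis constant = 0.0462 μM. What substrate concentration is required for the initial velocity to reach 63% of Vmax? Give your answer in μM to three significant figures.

0.0787 μM

v/Vmax = [S]/(Km+[S]) = 0.63, so [S] = Km·0.63/(1 − 0.63) = 0.0462 × 1.703.
[S] = 0.0787 μM.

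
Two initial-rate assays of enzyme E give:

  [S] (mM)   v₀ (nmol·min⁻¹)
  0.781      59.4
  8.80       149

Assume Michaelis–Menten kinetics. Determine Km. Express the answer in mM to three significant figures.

In reciprocal form, 1/v = (Km/Vmax)·(1/[S]) + 1/Vmax. The two points give (1/[S], 1/v) = (1.280, 0.01684) and (0.1136, 0.006711).
Slope = (0.01684 − 0.006711)/(1.280 − 0.1136) = 0.008677; intercept = 0.01684 − 0.008677×1.280 = 0.005725.
Vmax = 1/intercept = 175 nmol·min⁻¹; Km = slope × Vmax = 0.008677 × 175 = 1.52 mM.

1.52 mM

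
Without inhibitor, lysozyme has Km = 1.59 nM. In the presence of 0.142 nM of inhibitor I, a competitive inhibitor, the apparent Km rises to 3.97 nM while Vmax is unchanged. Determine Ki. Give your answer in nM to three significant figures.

Competitive: Km,app = α·Km with α = 1 + [I]/Ki.
α = Km,app/Km = 3.97/1.59 = 2.497.
Since α = 1 + [I]/Ki, [I]/Ki = 2.497 − 1 = 1.497 and Ki = 0.142/1.497 = 0.0949 nM.

0.0949 nM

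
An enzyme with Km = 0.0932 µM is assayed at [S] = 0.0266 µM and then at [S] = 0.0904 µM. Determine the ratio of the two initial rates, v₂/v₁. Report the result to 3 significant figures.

The fractional saturations are [S]/(Km+[S]) = 0.0266/0.1198 = 0.2220 and 0.0904/0.1836 = 0.4924.
v₂/v₁ is just their ratio: 0.4924/0.2220 = 2.22.

2.22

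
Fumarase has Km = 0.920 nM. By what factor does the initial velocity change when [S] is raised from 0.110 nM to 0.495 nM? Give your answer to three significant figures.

3.28

The fractional saturations are [S]/(Km+[S]) = 0.110/1.030 = 0.1068 and 0.495/1.415 = 0.3498.
v₂/v₁ is just their ratio: 0.3498/0.1068 = 3.28.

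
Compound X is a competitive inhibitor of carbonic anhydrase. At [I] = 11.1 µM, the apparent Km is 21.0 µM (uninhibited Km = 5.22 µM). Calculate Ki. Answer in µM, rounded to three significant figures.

Competitive: Km,app = α·Km with α = 1 + [I]/Ki.
α = Km,app/Km = 21.0/5.22 = 4.023.
Ki = [I]/(α − 1) = 11.1/3.023 = 3.67 µM.

3.67 µM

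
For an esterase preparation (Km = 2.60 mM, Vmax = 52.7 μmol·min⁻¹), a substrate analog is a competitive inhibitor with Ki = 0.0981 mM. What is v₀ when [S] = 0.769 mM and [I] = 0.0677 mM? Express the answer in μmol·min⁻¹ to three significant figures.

With α = 1 + [I]/Ki = 1 + 0.0677/0.0981 = 1.690, the competitive rate law is v = Vmax[S] / (αKm + [S]).
v = 52.7×0.769 / (1.690×2.60 + 0.769) = 40.53/5.163 = 7.85 μmol·min⁻¹.

7.85 μmol·min⁻¹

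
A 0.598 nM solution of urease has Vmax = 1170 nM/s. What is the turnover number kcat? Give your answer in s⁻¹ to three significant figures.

1960 s⁻¹

kcat = Vmax/[E]total = 1170 nM/s / 0.598 nM = 1960 s⁻¹.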